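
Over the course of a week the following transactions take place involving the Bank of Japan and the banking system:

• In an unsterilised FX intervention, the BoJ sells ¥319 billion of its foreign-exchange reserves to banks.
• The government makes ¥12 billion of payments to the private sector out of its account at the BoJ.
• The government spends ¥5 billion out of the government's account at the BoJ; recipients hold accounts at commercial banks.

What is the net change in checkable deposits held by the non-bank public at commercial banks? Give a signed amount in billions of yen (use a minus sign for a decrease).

FX sale ¥319 billion: the counterparty is a bank, so public deposits are unchanged → 0.
Government spending ¥12 billion: non-bank counterparties' bank balances rise → +¥12B.
Government spending ¥5 billion: non-bank counterparties' bank balances rise → +¥5B.
Net: 0 + 12 + 5 = +¥17 billion.

+¥17 billion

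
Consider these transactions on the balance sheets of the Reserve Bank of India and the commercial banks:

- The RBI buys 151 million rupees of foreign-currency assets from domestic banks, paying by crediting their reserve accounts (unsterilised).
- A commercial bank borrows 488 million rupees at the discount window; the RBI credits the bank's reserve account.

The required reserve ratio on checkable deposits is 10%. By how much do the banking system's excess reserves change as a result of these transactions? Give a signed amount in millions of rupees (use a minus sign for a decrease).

FX purchase 151 million rupees: reserves +151M, deposits 0.
Discount-window loan 488 million rupees: reserves +488M, deposits 0.
Totals: Δreserves = +639M, Δdeposits = 0.
Δrequired reserves = 10% × 0 = 0.
Δexcess reserves = Δreserves − Δrequired = +639M − (0) = +639 million.

+639 million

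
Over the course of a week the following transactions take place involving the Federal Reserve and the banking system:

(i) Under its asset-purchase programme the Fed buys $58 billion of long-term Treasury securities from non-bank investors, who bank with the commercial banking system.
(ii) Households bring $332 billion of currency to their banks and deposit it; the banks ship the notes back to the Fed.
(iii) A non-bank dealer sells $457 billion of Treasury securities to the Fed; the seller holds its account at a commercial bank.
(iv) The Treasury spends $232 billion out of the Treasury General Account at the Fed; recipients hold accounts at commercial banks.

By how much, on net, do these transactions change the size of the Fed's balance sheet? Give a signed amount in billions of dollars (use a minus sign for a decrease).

Fed balance sheet:
  Assets:      Securities +$515B
  Liabilities: Bank reserves +$1079B, Currency in circulation −$332B, Government deposits −$232B
Commercial banking system:
  Assets:      Reserves at CB +$1079B
  Liabilities: Checkable deposits +$1079B
Change in total Fed assets = +$515 billion.

+$515 billion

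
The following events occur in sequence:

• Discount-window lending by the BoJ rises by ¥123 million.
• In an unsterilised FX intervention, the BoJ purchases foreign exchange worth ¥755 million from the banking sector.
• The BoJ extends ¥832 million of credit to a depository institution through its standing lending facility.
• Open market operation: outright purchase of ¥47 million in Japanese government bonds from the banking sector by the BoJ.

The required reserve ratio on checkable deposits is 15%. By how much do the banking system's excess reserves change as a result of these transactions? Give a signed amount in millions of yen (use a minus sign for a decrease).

Discount-window loan ¥123 million: reserves +¥123M, deposits 0.
FX purchase ¥755 million: reserves +¥755M, deposits 0.
Discount-window loan ¥832 million: reserves +¥832M, deposits 0.
OMO purchase (from banks) ¥47 million: reserves +¥47M, deposits 0.
Totals: Δreserves = +¥1757M, Δdeposits = 0.
Δrequired reserves = 15% × 0 = 0.
Δexcess reserves = Δreserves − Δrequired = +¥1757M − (0) = +¥1757 million.

+¥1757 million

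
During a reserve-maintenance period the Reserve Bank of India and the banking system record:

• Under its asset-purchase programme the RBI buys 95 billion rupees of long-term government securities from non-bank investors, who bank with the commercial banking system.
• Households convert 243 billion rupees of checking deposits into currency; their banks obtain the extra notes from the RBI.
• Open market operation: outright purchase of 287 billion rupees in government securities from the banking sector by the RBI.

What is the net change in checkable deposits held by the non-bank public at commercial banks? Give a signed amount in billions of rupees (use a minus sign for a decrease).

Asset purchase (from non-banks) 95 billion rupees: non-bank counterparties' bank balances rise → +95B.
Currency withdrawal 243 billion rupees: non-bank counterparties' bank balances fall → −243B.
OMO purchase (from banks) 287 billion rupees: the counterparty is a bank, so public deposits are unchanged → 0.
Net: 95 − 243 + 0 = -148 billion.

-148 billion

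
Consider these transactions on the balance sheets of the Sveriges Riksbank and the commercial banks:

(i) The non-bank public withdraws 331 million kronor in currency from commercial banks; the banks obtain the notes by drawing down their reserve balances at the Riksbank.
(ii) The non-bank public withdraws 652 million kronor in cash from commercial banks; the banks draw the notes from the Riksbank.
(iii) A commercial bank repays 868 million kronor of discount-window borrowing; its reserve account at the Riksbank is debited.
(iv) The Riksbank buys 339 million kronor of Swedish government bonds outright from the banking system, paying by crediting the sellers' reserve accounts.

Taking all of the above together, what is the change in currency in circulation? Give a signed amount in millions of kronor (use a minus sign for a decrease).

+983 million

Riksbank balance sheet:
  Assets:      Securities +339M, Loans to banks −868M
  Liabilities: Bank reserves −1512M, Currency in circulation +983M
Commercial banking system:
  Assets:      Reserves at CB −1512M, Securities −339M
  Liabilities: Checkable deposits −983M, Borrowings from CB −868M
So the change in currency in circulation is +983 million.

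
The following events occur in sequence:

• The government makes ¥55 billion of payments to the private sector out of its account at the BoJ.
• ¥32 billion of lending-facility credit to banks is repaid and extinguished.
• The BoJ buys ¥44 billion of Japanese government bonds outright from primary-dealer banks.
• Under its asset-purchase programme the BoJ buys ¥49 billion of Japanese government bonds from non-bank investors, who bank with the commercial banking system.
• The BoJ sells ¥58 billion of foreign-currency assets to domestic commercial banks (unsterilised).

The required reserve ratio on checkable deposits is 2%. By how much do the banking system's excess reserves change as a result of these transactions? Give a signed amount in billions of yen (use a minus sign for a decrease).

Government spending ¥55 billion: reserves +¥55B, deposits +¥55B.
Discount-window repayment ¥32 billion: reserves −¥32B, deposits 0.
OMO purchase (from banks) ¥44 billion: reserves +¥44B, deposits 0.
Asset purchase (from non-banks) ¥49 billion: reserves +¥49B, deposits +¥49B.
FX sale ¥58 billion: reserves −¥58B, deposits 0.
Totals: Δreserves = +¥58B, Δdeposits = +¥104B.
Δrequired reserves = 2% × +¥104B = +¥2.08B.
Δexcess reserves = Δreserves − Δrequired = +¥58B − (+¥2.08B) = +¥55.92 billion.

+¥55.92 billion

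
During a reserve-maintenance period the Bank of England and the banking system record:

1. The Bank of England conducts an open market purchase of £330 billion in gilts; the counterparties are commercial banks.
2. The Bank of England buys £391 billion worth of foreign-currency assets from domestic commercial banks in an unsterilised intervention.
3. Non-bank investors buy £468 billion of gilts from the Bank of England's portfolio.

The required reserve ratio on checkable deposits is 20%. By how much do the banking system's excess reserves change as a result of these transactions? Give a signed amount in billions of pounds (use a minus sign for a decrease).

+£346.6 billion

OMO purchase (from banks) £330 billion: reserves +£330B, deposits 0.
FX purchase £391 billion: reserves +£391B, deposits 0.
Asset sale (to non-banks) £468 billion: reserves −£468B, deposits −£468B.
Totals: Δreserves = +£253B, Δdeposits = −£468B.
Δrequired reserves = 20% × −£468B = −£93.6B.
Δexcess reserves = Δreserves − Δrequired = +£253B − (−£93.6B) = +£346.6 billion.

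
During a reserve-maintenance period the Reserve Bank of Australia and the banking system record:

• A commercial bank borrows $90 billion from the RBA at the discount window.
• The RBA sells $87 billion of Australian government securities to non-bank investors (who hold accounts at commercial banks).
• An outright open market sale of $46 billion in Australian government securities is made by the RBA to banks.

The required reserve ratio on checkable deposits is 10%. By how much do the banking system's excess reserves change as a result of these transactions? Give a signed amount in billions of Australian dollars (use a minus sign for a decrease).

-$34.3 billion

Discount-window loan $90 billion: reserves +$90B, deposits 0.
Asset sale (to non-banks) $87 billion: reserves −$87B, deposits −$87B.
OMO sale (to banks) $46 billion: reserves −$46B, deposits 0.
Totals: Δreserves = −$43B, Δdeposits = −$87B.
Δrequired reserves = 10% × −$87B = −$8.7B.
Δexcess reserves = Δreserves − Δrequired = −$43B − (−$8.7B) = -$34.3 billion.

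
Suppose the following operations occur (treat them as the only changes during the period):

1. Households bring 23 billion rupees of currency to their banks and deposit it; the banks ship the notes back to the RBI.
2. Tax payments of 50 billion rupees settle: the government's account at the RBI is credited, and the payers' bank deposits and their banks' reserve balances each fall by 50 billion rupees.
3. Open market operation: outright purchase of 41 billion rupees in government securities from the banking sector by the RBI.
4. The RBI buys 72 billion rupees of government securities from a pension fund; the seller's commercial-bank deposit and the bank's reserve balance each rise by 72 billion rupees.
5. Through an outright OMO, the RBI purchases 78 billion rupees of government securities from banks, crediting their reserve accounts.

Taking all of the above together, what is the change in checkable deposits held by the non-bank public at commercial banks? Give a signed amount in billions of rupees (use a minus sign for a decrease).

+45 billion

RBI balance sheet:
  Assets:      Securities +191B
  Liabilities: Bank reserves +164B, Currency in circulation −23B, Government deposits +50B
Commercial banking system:
  Assets:      Reserves at CB +164B, Securities −119B
  Liabilities: Checkable deposits +45B
So the change in checkable deposits held by the non-bank public at commercial banks is +45 billion.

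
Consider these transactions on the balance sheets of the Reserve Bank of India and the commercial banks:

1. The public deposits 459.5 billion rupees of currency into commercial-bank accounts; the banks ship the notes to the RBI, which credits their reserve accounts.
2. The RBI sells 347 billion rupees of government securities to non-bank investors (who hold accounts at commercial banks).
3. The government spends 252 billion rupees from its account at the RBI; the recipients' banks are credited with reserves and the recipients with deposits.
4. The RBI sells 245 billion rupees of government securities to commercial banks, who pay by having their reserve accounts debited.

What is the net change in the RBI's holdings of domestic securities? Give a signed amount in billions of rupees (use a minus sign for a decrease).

RBI balance sheet:
  Assets:      Securities −592B
  Liabilities: Bank reserves +119.5B, Currency in circulation −459.5B, Government deposits −252B
Commercial banking system:
  Assets:      Reserves at CB +119.5B, Securities +245B
  Liabilities: Checkable deposits +364.5B
So the change in the RBI's holdings of domestic securities is -592 billion.

-592 billion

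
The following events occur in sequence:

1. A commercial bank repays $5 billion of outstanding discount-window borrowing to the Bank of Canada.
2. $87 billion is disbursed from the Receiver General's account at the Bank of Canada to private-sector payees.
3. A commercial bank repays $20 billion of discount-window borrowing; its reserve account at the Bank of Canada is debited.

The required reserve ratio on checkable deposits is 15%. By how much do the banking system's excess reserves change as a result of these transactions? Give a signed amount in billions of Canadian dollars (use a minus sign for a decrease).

Discount-window repayment $5 billion: reserves −$5B, deposits 0.
Government spending $87 billion: reserves +$87B, deposits +$87B.
Discount-window repayment $20 billion: reserves −$20B, deposits 0.
Totals: Δreserves = +$62B, Δdeposits = +$87B.
Δrequired reserves = 15% × +$87B = +$13.05B.
Δexcess reserves = Δreserves − Δrequired = +$62B − (+$13.05B) = +$48.95 billion.

+$48.95 billion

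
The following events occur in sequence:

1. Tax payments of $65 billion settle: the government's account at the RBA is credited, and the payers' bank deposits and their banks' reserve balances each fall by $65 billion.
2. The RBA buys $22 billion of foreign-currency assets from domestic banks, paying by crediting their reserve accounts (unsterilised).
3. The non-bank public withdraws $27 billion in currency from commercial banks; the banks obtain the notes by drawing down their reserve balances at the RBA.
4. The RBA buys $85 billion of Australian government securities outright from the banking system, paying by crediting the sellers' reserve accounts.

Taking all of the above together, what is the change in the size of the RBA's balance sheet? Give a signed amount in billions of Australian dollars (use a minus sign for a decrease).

+$107 billion

RBA balance sheet:
  Assets:      Securities +$85B, Foreign assets +$22B
  Liabilities: Bank reserves +$15B, Currency in circulation +$27B, Government deposits +$65B
Commercial banking system:
  Assets:      Reserves at CB +$15B, Securities −$85B, Foreign assets −$22B
  Liabilities: Checkable deposits −$92B
Change in total RBA assets = +$107 billion.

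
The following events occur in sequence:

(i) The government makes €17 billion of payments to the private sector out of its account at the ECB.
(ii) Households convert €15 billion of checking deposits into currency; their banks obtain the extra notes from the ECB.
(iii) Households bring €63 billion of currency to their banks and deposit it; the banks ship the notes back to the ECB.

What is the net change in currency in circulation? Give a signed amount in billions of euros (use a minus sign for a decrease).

Government spending €17 billion: no currency enters or leaves circulation → 0.
Currency withdrawal €15 billion: notes leave the central bank → +€15B.
Currency deposit €63 billion: notes return to the central bank → −€63B.
Net: 0 + 15 − 63 = -€48 billion.

-€48 billion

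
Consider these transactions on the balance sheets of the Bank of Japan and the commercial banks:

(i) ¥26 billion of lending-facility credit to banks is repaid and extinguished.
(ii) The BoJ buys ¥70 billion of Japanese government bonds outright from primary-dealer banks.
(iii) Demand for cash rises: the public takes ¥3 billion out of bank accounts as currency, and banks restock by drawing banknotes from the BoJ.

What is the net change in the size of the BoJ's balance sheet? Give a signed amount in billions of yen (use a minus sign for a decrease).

Discount-window repayment ¥26 billion: a BoJ asset is shed → −¥26B.
OMO purchase (from banks) ¥70 billion: a BoJ asset is acquired → +¥70B.
Currency withdrawal ¥3 billion: only the composition of liabilities changes → 0.
Net: −26 + 70 + 0 = +¥44 billion.

+¥44 billion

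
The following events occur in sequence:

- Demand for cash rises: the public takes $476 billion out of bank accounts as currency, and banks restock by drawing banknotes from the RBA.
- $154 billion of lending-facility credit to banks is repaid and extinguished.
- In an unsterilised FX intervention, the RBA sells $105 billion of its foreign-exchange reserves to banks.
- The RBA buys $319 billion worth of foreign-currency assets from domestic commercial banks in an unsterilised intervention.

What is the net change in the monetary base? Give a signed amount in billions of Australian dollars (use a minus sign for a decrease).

+$60 billion

Currency withdrawal $476 billion: just a shift between currency and reserves — both are base money → 0.
Discount-window repayment $154 billion: RBA balance sheet contracts → −$154B.
FX sale $105 billion: RBA balance sheet contracts → −$105B.
FX purchase $319 billion: RBA balance sheet expands → +$319B.
Net: 0 − 154 − 105 + 319 = +$60 billion.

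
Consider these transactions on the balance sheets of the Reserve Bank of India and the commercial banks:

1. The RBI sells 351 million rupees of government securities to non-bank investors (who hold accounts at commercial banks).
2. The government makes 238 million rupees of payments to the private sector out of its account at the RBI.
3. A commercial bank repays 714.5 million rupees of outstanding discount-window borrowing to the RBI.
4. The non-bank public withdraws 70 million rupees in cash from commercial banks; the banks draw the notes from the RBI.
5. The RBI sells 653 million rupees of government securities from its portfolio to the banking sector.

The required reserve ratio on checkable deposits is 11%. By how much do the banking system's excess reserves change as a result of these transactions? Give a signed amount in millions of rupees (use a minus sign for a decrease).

Asset sale (to non-banks) 351 million rupees: reserves −351M, deposits −351M.
Government spending 238 million rupees: reserves +238M, deposits +238M.
Discount-window repayment 714.5 million rupees: reserves −714.5M, deposits 0.
Currency withdrawal 70 million rupees: reserves −70M, deposits −70M.
OMO sale (to banks) 653 million rupees: reserves −653M, deposits 0.
Totals: Δreserves = −1550.5M, Δdeposits = −183M.
Δrequired reserves = 11% × −183M = −20.13M.
Δexcess reserves = Δreserves − Δrequired = −1550.5M − (−20.13M) = -1530.37 million.

-1530.37 million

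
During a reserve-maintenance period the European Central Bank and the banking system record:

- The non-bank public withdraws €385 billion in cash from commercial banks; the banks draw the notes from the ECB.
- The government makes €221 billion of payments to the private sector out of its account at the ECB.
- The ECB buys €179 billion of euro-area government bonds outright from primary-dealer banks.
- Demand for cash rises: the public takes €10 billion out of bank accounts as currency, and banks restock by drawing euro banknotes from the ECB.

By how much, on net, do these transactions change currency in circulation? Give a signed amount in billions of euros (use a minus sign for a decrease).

Currency withdrawal €385 billion: notes leave the central bank → +€385B.
Government spending €221 billion: no currency enters or leaves circulation → 0.
OMO purchase (from banks) €179 billion: no currency enters or leaves circulation → 0.
Currency withdrawal €10 billion: notes leave the central bank → +€10B.
Net: 385 + 0 + 0 + 10 = +€395 billion.

+€395 billion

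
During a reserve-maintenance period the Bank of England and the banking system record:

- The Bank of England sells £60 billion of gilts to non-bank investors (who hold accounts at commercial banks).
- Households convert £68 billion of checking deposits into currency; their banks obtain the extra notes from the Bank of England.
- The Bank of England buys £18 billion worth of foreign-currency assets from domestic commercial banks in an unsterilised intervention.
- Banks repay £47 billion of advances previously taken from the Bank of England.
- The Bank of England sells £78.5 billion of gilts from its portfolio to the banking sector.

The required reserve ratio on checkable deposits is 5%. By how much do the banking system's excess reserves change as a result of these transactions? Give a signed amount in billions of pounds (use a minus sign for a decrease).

-£229.1 billion

Asset sale (to non-banks) £60 billion: reserves −£60B, deposits −£60B.
Currency withdrawal £68 billion: reserves −£68B, deposits −£68B.
FX purchase £18 billion: reserves +£18B, deposits 0.
Discount-window repayment £47 billion: reserves −£47B, deposits 0.
OMO sale (to banks) £78.5 billion: reserves −£78.5B, deposits 0.
Totals: Δreserves = −£235.5B, Δdeposits = −£128B.
Δrequired reserves = 5% × −£128B = −£6.4B.
Δexcess reserves = Δreserves − Δrequired = −£235.5B − (−£6.4B) = -£229.1 billion.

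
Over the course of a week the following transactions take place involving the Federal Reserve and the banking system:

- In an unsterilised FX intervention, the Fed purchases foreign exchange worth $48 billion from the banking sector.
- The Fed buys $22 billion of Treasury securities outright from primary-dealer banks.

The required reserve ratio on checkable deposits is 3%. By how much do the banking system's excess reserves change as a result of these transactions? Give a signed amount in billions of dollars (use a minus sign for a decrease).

FX purchase $48 billion: reserves +$48B, deposits 0.
OMO purchase (from banks) $22 billion: reserves +$22B, deposits 0.
Totals: Δreserves = +$70B, Δdeposits = 0.
Δrequired reserves = 3% × 0 = 0.
Δexcess reserves = Δreserves − Δrequired = +$70B − (0) = +$70 billion.

+$70 billion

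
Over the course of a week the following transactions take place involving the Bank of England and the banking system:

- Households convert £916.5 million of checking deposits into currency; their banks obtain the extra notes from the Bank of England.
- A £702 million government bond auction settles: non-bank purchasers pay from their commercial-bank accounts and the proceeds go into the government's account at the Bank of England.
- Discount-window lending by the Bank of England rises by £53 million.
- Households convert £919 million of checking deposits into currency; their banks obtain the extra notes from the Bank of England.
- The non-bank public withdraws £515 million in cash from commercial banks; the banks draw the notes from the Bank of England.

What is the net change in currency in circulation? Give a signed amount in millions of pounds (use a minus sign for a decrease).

+£2350.5 million

Currency withdrawal £916.5 million: notes leave the central bank → +£916.5M.
Government account inflow £702 million: no currency enters or leaves circulation → 0.
Discount-window loan £53 million: no currency enters or leaves circulation → 0.
Currency withdrawal £919 million: notes leave the central bank → +£919M.
Currency withdrawal £515 million: notes leave the central bank → +£515M.
Net: 916.5 + 0 + 0 + 919 + 515 = +£2350.5 million.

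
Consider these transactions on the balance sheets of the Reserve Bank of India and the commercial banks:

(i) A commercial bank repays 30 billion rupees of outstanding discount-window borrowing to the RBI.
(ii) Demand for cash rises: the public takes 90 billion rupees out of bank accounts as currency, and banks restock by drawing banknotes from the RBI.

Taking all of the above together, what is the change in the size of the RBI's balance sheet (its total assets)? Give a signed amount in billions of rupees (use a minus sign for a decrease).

-30 billion

Discount-window repayment 30 billion rupees: an RBI asset is shed → −30B.
Currency withdrawal 90 billion rupees: only the composition of liabilities changes → 0.
Net: −30 + 0 = -30 billion.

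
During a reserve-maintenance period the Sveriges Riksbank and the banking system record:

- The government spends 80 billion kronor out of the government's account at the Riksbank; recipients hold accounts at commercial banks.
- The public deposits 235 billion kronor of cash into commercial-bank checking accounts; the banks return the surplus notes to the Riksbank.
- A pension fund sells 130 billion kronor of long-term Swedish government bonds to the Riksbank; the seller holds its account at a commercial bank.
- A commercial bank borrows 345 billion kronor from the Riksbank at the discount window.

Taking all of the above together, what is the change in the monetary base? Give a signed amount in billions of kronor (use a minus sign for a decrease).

+555 billion

Riksbank balance sheet:
  Assets:      Securities +130B, Loans to banks +345B
  Liabilities: Bank reserves +790B, Currency in circulation −235B, Government deposits −80B
Commercial banking system:
  Assets:      Reserves at CB +790B
  Liabilities: Checkable deposits +445B, Borrowings from CB +345B
Monetary base = currency + reserves: −235B + (+790B) = +555 billion.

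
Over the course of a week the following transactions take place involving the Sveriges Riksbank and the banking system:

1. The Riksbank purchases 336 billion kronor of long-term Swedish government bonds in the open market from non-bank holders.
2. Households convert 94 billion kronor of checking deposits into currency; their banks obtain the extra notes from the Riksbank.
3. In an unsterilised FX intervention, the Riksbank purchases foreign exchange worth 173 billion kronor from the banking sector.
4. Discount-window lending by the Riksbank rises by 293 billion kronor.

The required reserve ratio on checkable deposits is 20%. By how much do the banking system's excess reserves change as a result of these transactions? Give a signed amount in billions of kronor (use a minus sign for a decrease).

+659.6 billion

Asset purchase (from non-banks) 336 billion kronor: reserves +336B, deposits +336B.
Currency withdrawal 94 billion kronor: reserves −94B, deposits −94B.
FX purchase 173 billion kronor: reserves +173B, deposits 0.
Discount-window loan 293 billion kronor: reserves +293B, deposits 0.
Totals: Δreserves = +708B, Δdeposits = +242B.
Δrequired reserves = 20% × +242B = +48.4B.
Δexcess reserves = Δreserves − Δrequired = +708B − (+48.4B) = +659.6 billion.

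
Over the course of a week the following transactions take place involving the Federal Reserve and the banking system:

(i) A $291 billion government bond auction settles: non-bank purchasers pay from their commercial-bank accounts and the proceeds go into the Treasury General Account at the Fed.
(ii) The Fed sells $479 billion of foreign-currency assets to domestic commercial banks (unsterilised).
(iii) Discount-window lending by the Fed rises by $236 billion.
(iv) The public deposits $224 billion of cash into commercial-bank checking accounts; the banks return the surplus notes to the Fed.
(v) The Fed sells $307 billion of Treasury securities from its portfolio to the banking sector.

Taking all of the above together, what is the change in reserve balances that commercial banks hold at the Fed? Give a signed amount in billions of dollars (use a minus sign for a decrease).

Fed balance sheet:
  Assets:      Securities −$307B, Loans to banks +$236B, Foreign assets −$479B
  Liabilities: Bank reserves −$617B, Currency in circulation −$224B, Government deposits +$291B
So the change in reserve balances that commercial banks hold at the Fed is -$617 billion.

-$617 billion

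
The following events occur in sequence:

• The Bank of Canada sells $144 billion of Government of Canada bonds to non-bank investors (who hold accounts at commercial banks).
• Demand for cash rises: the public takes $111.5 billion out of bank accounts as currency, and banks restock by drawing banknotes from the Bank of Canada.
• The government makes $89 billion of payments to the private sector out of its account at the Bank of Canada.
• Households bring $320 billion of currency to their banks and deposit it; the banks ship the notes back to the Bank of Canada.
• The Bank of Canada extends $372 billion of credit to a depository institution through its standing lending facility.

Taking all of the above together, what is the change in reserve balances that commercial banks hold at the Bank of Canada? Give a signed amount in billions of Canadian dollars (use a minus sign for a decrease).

+$525.5 billion

Asset sale (to non-banks) $144 billion: the non-bank buyers' banks settle from reserves → −$144B.
Currency withdrawal $111.5 billion: banks swap reserves for currency → −$111.5B.
Government spending $89 billion: government payments flow into bank reserve accounts → +$89B.
Currency deposit $320 billion: returned notes are swapped for reserve credit → +$320B.
Discount-window loan $372 billion: the loan is credited to the bank's reserve account → +$372B.
Net: −144 − 111.5 + 89 + 320 + 372 = +$525.5 billion.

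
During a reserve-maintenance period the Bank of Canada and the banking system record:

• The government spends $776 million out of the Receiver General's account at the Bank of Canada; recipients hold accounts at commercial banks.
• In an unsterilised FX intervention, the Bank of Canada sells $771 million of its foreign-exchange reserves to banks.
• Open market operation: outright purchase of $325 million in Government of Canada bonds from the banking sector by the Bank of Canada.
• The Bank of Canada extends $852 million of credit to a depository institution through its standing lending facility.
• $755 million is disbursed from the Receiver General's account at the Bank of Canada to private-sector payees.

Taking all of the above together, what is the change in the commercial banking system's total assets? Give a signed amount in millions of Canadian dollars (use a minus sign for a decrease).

+$2383 million

Government spending $776 million: bank balance sheets expand → +$776M.
FX sale $771 million: just an asset swap on bank balance sheets → 0.
OMO purchase (from banks) $325 million: just an asset swap on bank balance sheets → 0.
Discount-window loan $852 million: bank balance sheets expand → +$852M.
Government spending $755 million: bank balance sheets expand → +$755M.
Net: 776 + 0 + 0 + 852 + 755 = +$2383 million.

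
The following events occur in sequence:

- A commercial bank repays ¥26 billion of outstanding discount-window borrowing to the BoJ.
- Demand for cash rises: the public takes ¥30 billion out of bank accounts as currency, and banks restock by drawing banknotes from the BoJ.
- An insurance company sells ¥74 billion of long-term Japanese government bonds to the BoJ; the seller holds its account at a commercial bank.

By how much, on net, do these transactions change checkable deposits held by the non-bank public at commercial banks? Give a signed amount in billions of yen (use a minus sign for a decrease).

+¥44 billion

Discount-window repayment ¥26 billion: the counterparty is a bank, so public deposits are unchanged → 0.
Currency withdrawal ¥30 billion: non-bank counterparties' bank balances fall → −¥30B.
Asset purchase (from non-banks) ¥74 billion: non-bank counterparties' bank balances rise → +¥74B.
Net: 0 − 30 + 74 = +¥44 billion.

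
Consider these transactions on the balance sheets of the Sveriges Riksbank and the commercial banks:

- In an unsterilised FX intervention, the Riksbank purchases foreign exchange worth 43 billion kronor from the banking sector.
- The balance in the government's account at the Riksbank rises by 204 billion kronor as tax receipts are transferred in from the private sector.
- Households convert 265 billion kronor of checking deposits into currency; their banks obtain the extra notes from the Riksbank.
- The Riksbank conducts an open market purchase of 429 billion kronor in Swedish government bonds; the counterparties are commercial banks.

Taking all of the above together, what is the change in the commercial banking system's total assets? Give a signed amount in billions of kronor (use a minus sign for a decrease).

Riksbank balance sheet:
  Assets:      Securities +429B, Foreign assets +43B
  Liabilities: Bank reserves +3B, Currency in circulation +265B, Government deposits +204B
Commercial banking system:
  Assets:      Reserves at CB +3B, Securities −429B, Foreign assets −43B
  Liabilities: Checkable deposits −469B
Change in total bank assets = -469 billion.

-469 billion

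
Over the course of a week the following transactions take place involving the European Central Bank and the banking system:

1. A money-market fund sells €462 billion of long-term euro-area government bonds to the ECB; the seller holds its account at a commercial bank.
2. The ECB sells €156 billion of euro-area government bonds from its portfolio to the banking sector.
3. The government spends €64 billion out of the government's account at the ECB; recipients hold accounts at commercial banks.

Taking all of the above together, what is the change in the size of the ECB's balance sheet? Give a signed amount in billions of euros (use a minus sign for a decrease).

+€306 billion

Asset purchase (from non-banks) €462 billion: an ECB asset is acquired → +€462B.
OMO sale (to banks) €156 billion: an ECB asset is shed → −€156B.
Government spending €64 billion: only the composition of liabilities changes → 0.
Net: 462 − 156 + 0 = +€306 billion.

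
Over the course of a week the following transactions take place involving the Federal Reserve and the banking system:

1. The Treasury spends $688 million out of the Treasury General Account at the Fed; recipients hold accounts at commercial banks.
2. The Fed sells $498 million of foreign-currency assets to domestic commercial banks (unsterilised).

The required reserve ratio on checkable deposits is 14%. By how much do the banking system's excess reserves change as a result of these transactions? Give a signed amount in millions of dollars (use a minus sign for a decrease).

+$93.68 million

Government spending $688 million: reserves +$688M, deposits +$688M.
FX sale $498 million: reserves −$498M, deposits 0.
Totals: Δreserves = +$190M, Δdeposits = +$688M.
Δrequired reserves = 14% × +$688M = +$96.32M.
Δexcess reserves = Δreserves − Δrequired = +$190M − (+$96.32M) = +$93.68 million.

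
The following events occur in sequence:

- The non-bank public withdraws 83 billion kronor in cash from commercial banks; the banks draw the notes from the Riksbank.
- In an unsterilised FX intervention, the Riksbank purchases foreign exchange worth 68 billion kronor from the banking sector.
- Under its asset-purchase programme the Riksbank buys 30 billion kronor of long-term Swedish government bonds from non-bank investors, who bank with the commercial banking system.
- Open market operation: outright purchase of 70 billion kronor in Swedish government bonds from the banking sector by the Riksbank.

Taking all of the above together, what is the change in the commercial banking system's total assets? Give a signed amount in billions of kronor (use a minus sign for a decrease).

Riksbank balance sheet:
  Assets:      Securities +100B, Foreign assets +68B
  Liabilities: Bank reserves +85B, Currency in circulation +83B
Commercial banking system:
  Assets:      Reserves at CB +85B, Securities −70B, Foreign assets −68B
  Liabilities: Checkable deposits −53B
Change in total bank assets = -53 billion.

-53 billion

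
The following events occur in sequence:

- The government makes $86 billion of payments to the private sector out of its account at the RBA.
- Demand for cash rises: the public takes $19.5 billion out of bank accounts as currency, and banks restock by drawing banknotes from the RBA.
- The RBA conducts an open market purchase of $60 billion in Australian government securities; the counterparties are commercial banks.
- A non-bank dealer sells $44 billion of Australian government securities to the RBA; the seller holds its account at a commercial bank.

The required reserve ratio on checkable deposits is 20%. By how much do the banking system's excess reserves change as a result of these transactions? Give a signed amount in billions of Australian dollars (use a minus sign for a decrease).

+$148.4 billion

Government spending $86 billion: reserves +$86B, deposits +$86B.
Currency withdrawal $19.5 billion: reserves −$19.5B, deposits −$19.5B.
OMO purchase (from banks) $60 billion: reserves +$60B, deposits 0.
Asset purchase (from non-banks) $44 billion: reserves +$44B, deposits +$44B.
Totals: Δreserves = +$170.5B, Δdeposits = +$110.5B.
Δrequired reserves = 20% × +$110.5B = +$22.1B.
Δexcess reserves = Δreserves − Δrequired = +$170.5B − (+$22.1B) = +$148.4 billion.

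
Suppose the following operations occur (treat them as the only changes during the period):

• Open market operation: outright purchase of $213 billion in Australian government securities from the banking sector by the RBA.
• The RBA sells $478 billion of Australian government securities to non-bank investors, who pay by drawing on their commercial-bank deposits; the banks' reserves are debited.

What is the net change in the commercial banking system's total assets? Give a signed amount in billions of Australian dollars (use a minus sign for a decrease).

-$478 billion

RBA balance sheet:
  Assets:      Securities −$265B
  Liabilities: Bank reserves −$265B
Commercial banking system:
  Assets:      Reserves at CB −$265B, Securities −$213B
  Liabilities: Checkable deposits −$478B
Change in total bank assets = -$478 billion.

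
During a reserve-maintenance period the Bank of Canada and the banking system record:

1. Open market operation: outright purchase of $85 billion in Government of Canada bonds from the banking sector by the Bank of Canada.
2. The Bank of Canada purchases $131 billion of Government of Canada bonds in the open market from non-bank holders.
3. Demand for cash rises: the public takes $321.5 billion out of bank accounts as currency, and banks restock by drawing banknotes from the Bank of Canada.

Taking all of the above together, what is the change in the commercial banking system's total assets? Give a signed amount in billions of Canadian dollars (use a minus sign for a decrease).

OMO purchase (from banks) $85 billion: just an asset swap on bank balance sheets → 0.
Asset purchase (from non-banks) $131 billion: bank balance sheets expand → +$131B.
Currency withdrawal $321.5 billion: bank balance sheets shrink → −$321.5B.
Net: 0 + 131 − 321.5 = -$190.5 billion.

-$190.5 billion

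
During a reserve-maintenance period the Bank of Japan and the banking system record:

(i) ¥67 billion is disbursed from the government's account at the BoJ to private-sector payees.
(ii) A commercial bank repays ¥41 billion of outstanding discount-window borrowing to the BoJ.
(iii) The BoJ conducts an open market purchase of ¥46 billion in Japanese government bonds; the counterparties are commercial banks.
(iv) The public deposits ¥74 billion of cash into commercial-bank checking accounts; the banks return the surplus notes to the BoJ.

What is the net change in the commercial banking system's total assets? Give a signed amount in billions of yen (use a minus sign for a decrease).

BoJ balance sheet:
  Assets:      Securities +¥46B, Loans to banks −¥41B
  Liabilities: Bank reserves +¥146B, Currency in circulation −¥74B, Government deposits −¥67B
Commercial banking system:
  Assets:      Reserves at CB +¥146B, Securities −¥46B
  Liabilities: Checkable deposits +¥141B, Borrowings from CB −¥41B
Change in total bank assets = +¥100 billion.

+¥100 billion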